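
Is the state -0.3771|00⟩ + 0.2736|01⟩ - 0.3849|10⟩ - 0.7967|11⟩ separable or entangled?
Entangled

Writing the state as a|00⟩ + b|01⟩ + c|10⟩ + d|11⟩, it is a product state iff ad − bc = 0.
Here (a, b, c, d) = (-0.3771, 0.2736, -0.3849, -0.7967): ad − bc = (-0.3771)(-0.7967) − (0.2736)(-0.3849) = 0.4057 ≠ 0, so the state is entangled.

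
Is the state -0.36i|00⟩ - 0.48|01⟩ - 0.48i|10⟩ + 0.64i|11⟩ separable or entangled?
Entangled

Writing the state as a|00⟩ + b|01⟩ + c|10⟩ + d|11⟩, it is a product state iff ad − bc = 0.
Here (a, b, c, d) = (-0.36i, -0.48, -0.48i, 0.64i): ad − bc = (-0.36i)(0.64i) − (-0.48)(-0.48i) = (0.2304 - 0.2304i) ≠ 0, so the state is entangled.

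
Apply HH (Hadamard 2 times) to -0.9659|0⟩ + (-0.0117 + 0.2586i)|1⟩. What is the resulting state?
-0.9659|0⟩ + (-0.0117 + 0.2586i)|1⟩

H² = I, so an even number of Hadamards cancels: H^2 = I and the state is unchanged.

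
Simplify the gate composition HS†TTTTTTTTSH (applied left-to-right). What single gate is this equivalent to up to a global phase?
I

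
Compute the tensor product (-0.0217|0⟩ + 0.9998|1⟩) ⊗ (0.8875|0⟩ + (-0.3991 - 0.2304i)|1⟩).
-0.01926|00⟩ + (0.00866 + 0.005i)|01⟩ + 0.8873|10⟩ + (-0.399 - 0.2304i)|11⟩

amp(|b₁b₂…⟩) = product of the factor amplitudes for bits b₁, b₂, …; only kets whose every factor amplitude is nonzero survive.
|00⟩: (-0.0217)(0.8875) = -0.01926
|01⟩: (-0.0217)(-0.3991 - 0.2304i) = (0.00866 + 0.005i)
|10⟩: (0.9998)(0.8875) = 0.8873
|11⟩: (0.9998)(-0.3991 - 0.2304i) = (-0.399 - 0.2304i)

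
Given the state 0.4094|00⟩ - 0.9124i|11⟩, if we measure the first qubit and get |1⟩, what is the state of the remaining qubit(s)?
-i|1⟩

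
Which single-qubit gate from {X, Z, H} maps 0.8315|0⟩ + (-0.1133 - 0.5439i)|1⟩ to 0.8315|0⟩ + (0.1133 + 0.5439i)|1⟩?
Z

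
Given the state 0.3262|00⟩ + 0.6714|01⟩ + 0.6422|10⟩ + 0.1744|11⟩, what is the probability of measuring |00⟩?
0.1064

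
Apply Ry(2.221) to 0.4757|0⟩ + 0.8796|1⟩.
-0.5767|0⟩ + 0.8169|1⟩

Ry(2.221) = [[cos(θ/2), −sin(θ/2)], [sin(θ/2), cos(θ/2)]]; θ = 2.221, cos(θ/2) ≈ 0.444214, sin(θ/2) ≈ 0.895921.
With a = amp(|0⟩) = 0.4757 and b = amp(|1⟩) = 0.8796:
new amp(|0⟩) = (0.444214)·a + (-0.895921)·b = -0.5767
new amp(|1⟩) = (0.895921)·a + (0.444214)·b = 0.8169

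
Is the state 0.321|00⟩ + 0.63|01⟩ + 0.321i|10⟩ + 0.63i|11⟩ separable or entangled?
Separable

Writing the state as a|00⟩ + b|01⟩ + c|10⟩ + d|11⟩, it is a product state iff ad − bc = 0.
Here (a, b, c, d) = (0.321, 0.63, 0.321i, 0.63i): ad − bc = (0.321)(0.63i) − (0.63)(0.321i) = 0, so the state is separable.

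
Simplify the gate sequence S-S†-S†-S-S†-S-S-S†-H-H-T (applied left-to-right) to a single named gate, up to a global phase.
T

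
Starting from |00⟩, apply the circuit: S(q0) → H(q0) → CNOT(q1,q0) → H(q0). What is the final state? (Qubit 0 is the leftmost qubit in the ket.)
|00⟩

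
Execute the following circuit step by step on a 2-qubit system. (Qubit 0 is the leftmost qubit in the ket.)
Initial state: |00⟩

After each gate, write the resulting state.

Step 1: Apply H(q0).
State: 1/√2|00⟩ + 1/√2|10⟩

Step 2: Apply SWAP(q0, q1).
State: 1/√2|00⟩ + 1/√2|01⟩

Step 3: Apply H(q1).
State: |00⟩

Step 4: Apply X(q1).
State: |01⟩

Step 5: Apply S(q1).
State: i|01⟩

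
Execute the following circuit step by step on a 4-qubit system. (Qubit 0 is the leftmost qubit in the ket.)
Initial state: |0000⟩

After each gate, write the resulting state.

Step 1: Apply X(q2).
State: |0010⟩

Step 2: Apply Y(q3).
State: i|0011⟩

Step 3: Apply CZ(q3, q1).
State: i|0011⟩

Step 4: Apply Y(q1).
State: -|0111⟩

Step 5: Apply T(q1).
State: (-1/√2 - (1/√2)i)|0111⟩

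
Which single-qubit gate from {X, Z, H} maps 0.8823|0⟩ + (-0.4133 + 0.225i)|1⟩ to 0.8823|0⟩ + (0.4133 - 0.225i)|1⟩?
Z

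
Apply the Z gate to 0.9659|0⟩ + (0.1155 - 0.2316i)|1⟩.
0.9659|0⟩ + (-0.1155 + 0.2316i)|1⟩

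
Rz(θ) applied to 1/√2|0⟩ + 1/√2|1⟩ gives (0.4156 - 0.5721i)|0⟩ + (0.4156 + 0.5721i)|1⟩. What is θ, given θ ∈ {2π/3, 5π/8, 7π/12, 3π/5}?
3π/5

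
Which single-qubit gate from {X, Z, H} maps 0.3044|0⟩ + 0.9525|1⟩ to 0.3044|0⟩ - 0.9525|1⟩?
Z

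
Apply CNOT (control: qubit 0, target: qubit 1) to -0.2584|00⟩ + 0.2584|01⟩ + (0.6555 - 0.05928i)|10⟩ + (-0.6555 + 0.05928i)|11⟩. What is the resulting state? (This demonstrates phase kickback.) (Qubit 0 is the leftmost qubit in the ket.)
-0.2584|00⟩ + 0.2584|01⟩ + (-0.6555 + 0.05928i)|10⟩ + (0.6555 - 0.05928i)|11⟩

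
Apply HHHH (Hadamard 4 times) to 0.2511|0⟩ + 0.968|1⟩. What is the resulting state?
0.2511|0⟩ + 0.968|1⟩

H² = I, so an even number of Hadamards cancels: H^4 = I and the state is unchanged.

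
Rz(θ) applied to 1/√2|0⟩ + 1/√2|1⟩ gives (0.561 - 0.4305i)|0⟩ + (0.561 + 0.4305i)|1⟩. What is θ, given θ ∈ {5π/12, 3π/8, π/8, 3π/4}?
5π/12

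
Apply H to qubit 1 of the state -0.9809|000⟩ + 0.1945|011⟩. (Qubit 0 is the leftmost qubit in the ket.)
-0.6936|000⟩ + 0.1375|001⟩ - 0.6936|010⟩ - 0.1375|011⟩

H on qubit 1 mixes each pair of kets that differ only in qubit 1: amplitudes (a, b) of (|…0…⟩, |…1…⟩) become ((a + b)/√2, (a − b)/√2). Kets absent from the input have amplitude 0.
(|000⟩, |010⟩): (a, b) = (-0.9809, 0) → (-0.6936, -0.6936)
(|001⟩, |011⟩): (a, b) = (0, 0.1945) → (0.1375, -0.1375)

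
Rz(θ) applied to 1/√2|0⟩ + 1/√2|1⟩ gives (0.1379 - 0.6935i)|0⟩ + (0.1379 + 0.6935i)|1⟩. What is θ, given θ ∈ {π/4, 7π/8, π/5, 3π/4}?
7π/8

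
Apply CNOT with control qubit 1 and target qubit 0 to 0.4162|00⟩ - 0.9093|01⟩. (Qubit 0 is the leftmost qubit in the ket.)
0.4162|00⟩ - 0.9093|11⟩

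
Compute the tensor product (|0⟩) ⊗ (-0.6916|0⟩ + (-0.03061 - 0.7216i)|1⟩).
-0.6916|00⟩ + (-0.03061 - 0.7216i)|01⟩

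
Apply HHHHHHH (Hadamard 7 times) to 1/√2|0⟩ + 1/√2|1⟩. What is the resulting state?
|0⟩

H² = I, so H^7 = H: a single Hadamard. With (a, b) = (1/√2, 1/√2), H gives ((a + b)/√2, (a − b)/√2) = (1, 0).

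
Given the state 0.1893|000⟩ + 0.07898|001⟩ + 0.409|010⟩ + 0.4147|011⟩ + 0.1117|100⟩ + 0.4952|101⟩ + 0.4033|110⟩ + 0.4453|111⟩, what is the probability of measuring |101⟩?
0.2452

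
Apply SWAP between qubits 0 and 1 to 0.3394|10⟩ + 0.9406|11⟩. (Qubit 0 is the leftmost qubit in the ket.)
0.3394|01⟩ + 0.9406|11⟩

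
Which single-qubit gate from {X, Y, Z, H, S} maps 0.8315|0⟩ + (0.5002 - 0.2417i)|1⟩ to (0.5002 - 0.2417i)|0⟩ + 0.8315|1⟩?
X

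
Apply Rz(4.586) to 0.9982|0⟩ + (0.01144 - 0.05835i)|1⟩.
(-0.6598 - 0.749i)|0⟩ + (0.03622 + 0.04716i)|1⟩

Rz(4.586) = [[e^(−iθ/2), 0], [0, e^(iθ/2)]] with e^(±iθ/2) = cos(θ/2) ± i·sin(θ/2); θ = 4.586, cos(θ/2) ≈ -0.66104, sin(θ/2) ≈ 0.750351.
With a = amp(|0⟩) = 0.9982 and b = amp(|1⟩) = (0.01144 - 0.05835i):
new amp(|0⟩) = (-0.66104 - 0.750351i)·a = (-0.6598 - 0.749i)
new amp(|1⟩) = (-0.66104 + 0.750351i)·b = (0.03622 + 0.04716i)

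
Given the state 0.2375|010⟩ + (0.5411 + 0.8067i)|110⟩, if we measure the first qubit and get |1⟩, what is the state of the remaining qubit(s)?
(0.557 + 0.8305i)|10⟩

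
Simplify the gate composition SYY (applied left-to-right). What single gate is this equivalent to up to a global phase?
S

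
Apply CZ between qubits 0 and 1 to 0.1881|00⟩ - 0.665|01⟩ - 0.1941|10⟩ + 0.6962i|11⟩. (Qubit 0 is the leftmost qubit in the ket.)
0.1881|00⟩ - 0.665|01⟩ - 0.1941|10⟩ - 0.6962i|11⟩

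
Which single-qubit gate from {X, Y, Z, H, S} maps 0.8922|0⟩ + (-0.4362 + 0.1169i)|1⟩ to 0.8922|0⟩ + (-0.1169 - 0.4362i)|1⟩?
S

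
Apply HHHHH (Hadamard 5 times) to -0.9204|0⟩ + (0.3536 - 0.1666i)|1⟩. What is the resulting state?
(-0.4008 - 0.1178i)|0⟩ + (-0.9009 + 0.1178i)|1⟩

H² = I, so H^5 = H: a single Hadamard. With (a, b) = (-0.9204, (0.3536 - 0.1666i)), H gives ((a + b)/√2, (a − b)/√2) = ((-0.4008 - 0.1178i), (-0.9009 + 0.1178i)).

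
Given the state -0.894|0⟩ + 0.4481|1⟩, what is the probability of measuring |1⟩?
0.2008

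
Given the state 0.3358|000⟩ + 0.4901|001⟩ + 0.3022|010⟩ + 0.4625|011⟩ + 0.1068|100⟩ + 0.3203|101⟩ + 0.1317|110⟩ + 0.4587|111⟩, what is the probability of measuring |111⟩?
0.2104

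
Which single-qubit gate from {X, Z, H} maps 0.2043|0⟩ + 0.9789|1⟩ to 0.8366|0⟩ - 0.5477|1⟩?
H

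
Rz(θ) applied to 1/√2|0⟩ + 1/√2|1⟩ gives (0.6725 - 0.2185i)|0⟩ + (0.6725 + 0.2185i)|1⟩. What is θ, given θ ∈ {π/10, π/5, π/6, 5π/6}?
π/5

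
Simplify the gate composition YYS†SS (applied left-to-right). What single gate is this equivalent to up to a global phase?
S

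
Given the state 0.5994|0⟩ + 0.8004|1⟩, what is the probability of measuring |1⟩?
0.6406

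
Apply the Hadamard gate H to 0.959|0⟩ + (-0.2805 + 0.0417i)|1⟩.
(0.4798 + 0.02949i)|0⟩ + (0.8765 - 0.02949i)|1⟩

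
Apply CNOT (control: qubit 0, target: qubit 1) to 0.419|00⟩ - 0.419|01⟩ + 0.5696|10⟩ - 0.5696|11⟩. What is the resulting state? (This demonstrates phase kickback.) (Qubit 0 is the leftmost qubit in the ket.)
0.419|00⟩ - 0.419|01⟩ - 0.5696|10⟩ + 0.5696|11⟩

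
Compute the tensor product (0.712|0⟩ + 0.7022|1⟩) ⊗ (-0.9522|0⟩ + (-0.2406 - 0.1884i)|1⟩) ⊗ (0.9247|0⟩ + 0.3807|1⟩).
-0.6269|000⟩ - 0.2581|001⟩ + (-0.1584 - 0.124i)|010⟩ + (-0.06522 - 0.05107i)|011⟩ - 0.6183|100⟩ - 0.2545|101⟩ + (-0.1562 - 0.1223i)|110⟩ + (-0.06432 - 0.05036i)|111⟩

amp(|b₁b₂…⟩) = product of the factor amplitudes for bits b₁, b₂, …; only kets whose every factor amplitude is nonzero survive.
|000⟩: (0.712)(-0.9522)(0.9247) = -0.6269
|001⟩: (0.712)(-0.9522)(0.3807) = -0.2581
|010⟩: (0.712)(-0.2406 - 0.1884i)(0.9247) = (-0.1584 - 0.124i)
|011⟩: (0.712)(-0.2406 - 0.1884i)(0.3807) = (-0.06522 - 0.05107i)
|100⟩: (0.7022)(-0.9522)(0.9247) = -0.6183
|101⟩: (0.7022)(-0.9522)(0.3807) = -0.2545
|110⟩: (0.7022)(-0.2406 - 0.1884i)(0.9247) = (-0.1562 - 0.1223i)
|111⟩: (0.7022)(-0.2406 - 0.1884i)(0.3807) = (-0.06432 - 0.05036i)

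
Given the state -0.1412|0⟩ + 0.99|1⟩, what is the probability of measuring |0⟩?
0.01994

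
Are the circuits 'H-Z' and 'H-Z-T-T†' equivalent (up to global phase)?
Yes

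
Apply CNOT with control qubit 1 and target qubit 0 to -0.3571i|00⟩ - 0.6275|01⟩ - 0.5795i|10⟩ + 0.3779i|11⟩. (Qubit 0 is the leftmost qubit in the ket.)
-0.3571i|00⟩ + 0.3779i|01⟩ - 0.5795i|10⟩ - 0.6275|11⟩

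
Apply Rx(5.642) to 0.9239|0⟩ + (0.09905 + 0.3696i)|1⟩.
(-0.7604 - 0.03121i)|0⟩ + (-0.094 - 0.6419i)|1⟩

Rx(5.642) = [[cos(θ/2), −i·sin(θ/2)], [−i·sin(θ/2), cos(θ/2)]]; θ = 5.642, cos(θ/2) ≈ -0.949049, sin(θ/2) ≈ 0.315129.
With a = amp(|0⟩) = 0.9239 and b = amp(|1⟩) = (0.09905 + 0.3696i):
new amp(|0⟩) = (-0.949049)·a + (-0.315129i)·b = (-0.7604 - 0.03121i)
new amp(|1⟩) = (-0.315129i)·a + (-0.949049)·b = (-0.094 - 0.6419i)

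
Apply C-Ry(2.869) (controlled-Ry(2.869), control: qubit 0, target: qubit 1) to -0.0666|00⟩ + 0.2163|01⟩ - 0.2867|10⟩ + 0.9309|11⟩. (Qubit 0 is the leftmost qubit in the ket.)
-0.0666|00⟩ + 0.2163|01⟩ - 0.9612|10⟩ - 0.1576|11⟩

C-Ry(2.869) leaves the control-|0⟩ kets |00⟩, |01⟩ unchanged and applies Ry(2.869) to qubit 1 on the control-|1⟩ pair (|10⟩, |11⟩).
Ry(2.869) = [[cos(θ/2), −sin(θ/2)], [sin(θ/2), cos(θ/2)]]; θ = 2.869, cos(θ/2) ≈ 0.135875, sin(θ/2) ≈ 0.990726.
With a = amp(|10⟩) = -0.2867 and b = amp(|11⟩) = 0.9309:
new amp(|10⟩) = (0.135875)·a + (-0.990726)·b = -0.9612
new amp(|11⟩) = (0.990726)·a + (0.135875)·b = -0.1576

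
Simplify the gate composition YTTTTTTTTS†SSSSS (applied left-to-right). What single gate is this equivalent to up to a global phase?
Y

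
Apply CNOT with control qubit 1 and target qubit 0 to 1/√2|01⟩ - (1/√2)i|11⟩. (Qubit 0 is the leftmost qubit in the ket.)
-(1/√2)i|01⟩ + 1/√2|11⟩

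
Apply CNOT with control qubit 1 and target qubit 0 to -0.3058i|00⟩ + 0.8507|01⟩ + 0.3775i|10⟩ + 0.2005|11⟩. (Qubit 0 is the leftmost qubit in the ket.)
-0.3058i|00⟩ + 0.2005|01⟩ + 0.3775i|10⟩ + 0.8507|11⟩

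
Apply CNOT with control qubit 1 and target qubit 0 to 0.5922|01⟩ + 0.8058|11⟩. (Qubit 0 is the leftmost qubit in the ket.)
0.8058|01⟩ + 0.5922|11⟩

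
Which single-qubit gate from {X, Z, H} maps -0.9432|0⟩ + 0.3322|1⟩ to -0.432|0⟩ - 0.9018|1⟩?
H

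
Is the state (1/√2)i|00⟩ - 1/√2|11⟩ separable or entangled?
Entangled

Writing the state as a|00⟩ + b|01⟩ + c|10⟩ + d|11⟩, it is a product state iff ad − bc = 0.
Here (a, b, c, d) = ((1/√2)i, 0, 0, -1/√2): ad − bc = ((1/√2)i)(-1/√2) − (0)(0) = -(1/2)i ≠ 0, so the state is entangled.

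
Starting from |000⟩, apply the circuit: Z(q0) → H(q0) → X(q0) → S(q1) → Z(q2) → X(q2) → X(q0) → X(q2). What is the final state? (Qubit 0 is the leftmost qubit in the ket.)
1/√2|000⟩ + 1/√2|100⟩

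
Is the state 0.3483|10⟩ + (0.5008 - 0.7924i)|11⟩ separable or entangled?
Separable

Writing the state as a|00⟩ + b|01⟩ + c|10⟩ + d|11⟩, it is a product state iff ad − bc = 0.
Here (a, b, c, d) = (0, 0, 0.3483, (0.5008 - 0.7924i)): ad − bc = (0)(0.5008 - 0.7924i) − (0)(0.3483) = 0, so the state is separable.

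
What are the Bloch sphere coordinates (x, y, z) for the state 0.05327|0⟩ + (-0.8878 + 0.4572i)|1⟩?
(-0.09459, 0.04871, -0.9944)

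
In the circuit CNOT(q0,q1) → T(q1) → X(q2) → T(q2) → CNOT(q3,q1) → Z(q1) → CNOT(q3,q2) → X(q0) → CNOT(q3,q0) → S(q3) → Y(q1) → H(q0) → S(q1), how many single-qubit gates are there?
9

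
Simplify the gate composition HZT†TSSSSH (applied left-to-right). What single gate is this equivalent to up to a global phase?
X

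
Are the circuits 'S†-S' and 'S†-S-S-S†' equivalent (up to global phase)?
Yes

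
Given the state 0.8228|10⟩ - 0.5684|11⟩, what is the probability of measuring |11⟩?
0.3231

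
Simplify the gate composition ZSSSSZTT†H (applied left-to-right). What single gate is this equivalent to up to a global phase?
H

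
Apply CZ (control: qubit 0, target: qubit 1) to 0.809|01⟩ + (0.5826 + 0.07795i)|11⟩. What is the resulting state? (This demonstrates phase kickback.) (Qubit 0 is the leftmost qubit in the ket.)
0.809|01⟩ + (-0.5826 - 0.07795i)|11⟩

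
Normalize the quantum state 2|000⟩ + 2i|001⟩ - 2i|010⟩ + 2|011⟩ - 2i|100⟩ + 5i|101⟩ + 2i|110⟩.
0.2857|000⟩ + 0.2857i|001⟩ - 0.2857i|010⟩ + 0.2857|011⟩ - 0.2857i|100⟩ + 0.7143i|101⟩ + 0.2857i|110⟩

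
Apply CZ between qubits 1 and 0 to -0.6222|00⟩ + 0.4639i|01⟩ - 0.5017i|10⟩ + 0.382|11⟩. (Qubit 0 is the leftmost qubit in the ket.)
-0.6222|00⟩ + 0.4639i|01⟩ - 0.5017i|10⟩ - 0.382|11⟩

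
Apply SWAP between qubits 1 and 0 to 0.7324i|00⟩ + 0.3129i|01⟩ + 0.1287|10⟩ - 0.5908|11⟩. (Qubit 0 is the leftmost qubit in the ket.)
0.7324i|00⟩ + 0.1287|01⟩ + 0.3129i|10⟩ - 0.5908|11⟩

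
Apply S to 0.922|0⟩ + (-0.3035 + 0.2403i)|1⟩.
0.922|0⟩ + (-0.2403 - 0.3035i)|1⟩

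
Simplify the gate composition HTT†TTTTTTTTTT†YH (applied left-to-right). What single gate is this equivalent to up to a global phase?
Y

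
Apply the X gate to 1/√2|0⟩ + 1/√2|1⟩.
1/√2|0⟩ + 1/√2|1⟩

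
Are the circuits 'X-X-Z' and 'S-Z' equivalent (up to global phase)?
No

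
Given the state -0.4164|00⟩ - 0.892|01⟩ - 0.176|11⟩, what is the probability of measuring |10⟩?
0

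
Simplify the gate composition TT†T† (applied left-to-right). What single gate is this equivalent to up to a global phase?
T†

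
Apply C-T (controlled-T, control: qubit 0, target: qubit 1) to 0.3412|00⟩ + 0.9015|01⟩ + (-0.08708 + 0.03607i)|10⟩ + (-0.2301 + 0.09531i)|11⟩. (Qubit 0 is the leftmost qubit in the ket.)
0.3412|00⟩ + 0.9015|01⟩ + (-0.08708 + 0.03607i)|10⟩ + (-0.2301 - 0.09531i)|11⟩

C-T leaves the control-|0⟩ kets |00⟩, |01⟩ unchanged and applies T to qubit 1 on the control-|1⟩ pair (|10⟩, |11⟩).
T = [[1, 0], [0, (1/√2 + (1/√2)i)]].
With a = amp(|10⟩) = (-0.08708 + 0.03607i) and b = amp(|11⟩) = (-0.2301 + 0.09531i):
new amp(|10⟩) = (1)·a = (-0.08708 + 0.03607i)
new amp(|11⟩) = (1/√2 + (1/√2)i)·b = (-0.2301 - 0.09531i)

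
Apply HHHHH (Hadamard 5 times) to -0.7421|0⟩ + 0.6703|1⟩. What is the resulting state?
-0.05077|0⟩ - 0.9987|1⟩

H² = I, so H^5 = H: a single Hadamard. With (a, b) = (-0.7421, 0.6703), H gives ((a + b)/√2, (a − b)/√2) = (-0.05077, -0.9987).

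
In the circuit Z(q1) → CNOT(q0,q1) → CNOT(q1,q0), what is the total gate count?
3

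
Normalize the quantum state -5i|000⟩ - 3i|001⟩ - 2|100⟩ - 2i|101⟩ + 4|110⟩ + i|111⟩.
-0.6509i|000⟩ - 0.3906i|001⟩ - 0.2604|100⟩ - 0.2604i|101⟩ + 0.5208|110⟩ + 0.1302i|111⟩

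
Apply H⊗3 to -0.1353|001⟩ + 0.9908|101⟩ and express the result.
0.3025|000⟩ - 0.3025|001⟩ + 0.3025|010⟩ - 0.3025|011⟩ - 0.3981|100⟩ + 0.3981|101⟩ - 0.3981|110⟩ + 0.3981|111⟩

H⊗3 gives amp(|y⟩) = (1/2√2) Σ_x (−1)^(x·y) amp(|x⟩), where x·y is the number of positions in which both x and y have a 1.
|000⟩: (-0.1353 + 0.9908)/(2√2) = 0.3025
|001⟩: (0.1353 - 0.9908)/(2√2) = -0.3025
|010⟩: (-0.1353 + 0.9908)/(2√2) = 0.3025
|011⟩: (0.1353 - 0.9908)/(2√2) = -0.3025
|100⟩: (-0.1353 - 0.9908)/(2√2) = -0.3981
|101⟩: (0.1353 + 0.9908)/(2√2) = 0.3981
|110⟩: (-0.1353 - 0.9908)/(2√2) = -0.3981
|111⟩: (0.1353 + 0.9908)/(2√2) = 0.3981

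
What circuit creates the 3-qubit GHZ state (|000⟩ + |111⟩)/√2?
H(q0) → CNOT(q0,q1) → CNOT(q0,q2)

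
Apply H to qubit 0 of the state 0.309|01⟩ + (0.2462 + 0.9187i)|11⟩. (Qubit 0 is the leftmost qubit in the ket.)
(0.3926 + 0.6496i)|01⟩ + (0.04441 - 0.6496i)|11⟩

H on qubit 0 mixes each pair of kets that differ only in qubit 0: amplitudes (a, b) of (|…0…⟩, |…1…⟩) become ((a + b)/√2, (a − b)/√2). Kets absent from the input have amplitude 0.
(|01⟩, |11⟩): (a, b) = (0.309, (0.2462 + 0.9187i)) → ((0.3926 + 0.6496i), (0.04441 - 0.6496i))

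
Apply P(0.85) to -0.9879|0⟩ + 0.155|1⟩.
-0.9879|0⟩ + (0.1023 + 0.1164i)|1⟩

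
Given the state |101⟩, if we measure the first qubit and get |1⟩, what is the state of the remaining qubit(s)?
|01⟩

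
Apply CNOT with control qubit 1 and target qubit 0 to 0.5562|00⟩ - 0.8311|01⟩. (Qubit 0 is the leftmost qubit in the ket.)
0.5562|00⟩ - 0.8311|11⟩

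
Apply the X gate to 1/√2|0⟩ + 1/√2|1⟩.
1/√2|0⟩ + 1/√2|1⟩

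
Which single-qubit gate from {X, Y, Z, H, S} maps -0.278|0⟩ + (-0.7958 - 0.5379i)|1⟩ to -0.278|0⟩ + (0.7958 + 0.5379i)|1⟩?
Z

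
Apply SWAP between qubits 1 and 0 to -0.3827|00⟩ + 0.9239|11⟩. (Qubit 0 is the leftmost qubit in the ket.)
-0.3827|00⟩ + 0.9239|11⟩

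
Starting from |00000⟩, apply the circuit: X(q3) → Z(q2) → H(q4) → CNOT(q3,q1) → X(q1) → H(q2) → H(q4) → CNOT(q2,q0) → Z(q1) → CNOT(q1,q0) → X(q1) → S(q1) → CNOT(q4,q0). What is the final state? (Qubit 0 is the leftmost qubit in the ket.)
(1/√2)i|01010⟩ + (1/√2)i|11110⟩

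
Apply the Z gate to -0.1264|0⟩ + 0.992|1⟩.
-0.1264|0⟩ - 0.992|1⟩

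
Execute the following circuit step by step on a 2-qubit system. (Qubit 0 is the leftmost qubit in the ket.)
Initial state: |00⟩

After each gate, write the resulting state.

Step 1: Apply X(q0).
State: |10⟩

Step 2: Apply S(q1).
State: |10⟩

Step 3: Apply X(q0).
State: |00⟩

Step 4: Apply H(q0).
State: 1/√2|00⟩ + 1/√2|10⟩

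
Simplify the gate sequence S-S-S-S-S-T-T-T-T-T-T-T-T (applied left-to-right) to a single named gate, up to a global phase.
S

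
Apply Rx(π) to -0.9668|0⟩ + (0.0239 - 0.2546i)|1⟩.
(-0.2546 - 0.0239i)|0⟩ + 0.9668i|1⟩

Rx(π) = [[cos(θ/2), −i·sin(θ/2)], [−i·sin(θ/2), cos(θ/2)]]; θ = π, cos(θ/2) ≈ 0, sin(θ/2) ≈ 1.
With a = amp(|0⟩) = -0.9668 and b = amp(|1⟩) = (0.0239 - 0.2546i):
new amp(|0⟩) = (-i)·b = (-0.2546 - 0.0239i)
new amp(|1⟩) = (-i)·a = 0.9668i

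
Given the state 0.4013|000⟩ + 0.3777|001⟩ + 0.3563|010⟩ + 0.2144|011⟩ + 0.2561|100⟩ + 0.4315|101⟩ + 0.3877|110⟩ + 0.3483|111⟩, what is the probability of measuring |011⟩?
0.04597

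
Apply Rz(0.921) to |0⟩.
(0.8958 - 0.4444i)|0⟩

Rz(0.921) = [[e^(−iθ/2), 0], [0, e^(iθ/2)]] with e^(±iθ/2) = cos(θ/2) ± i·sin(θ/2); θ = 0.921, cos(θ/2) ≈ 0.89583, sin(θ/2) ≈ 0.444396.
With a = amp(|0⟩) = 1 and b = amp(|1⟩) = 0:
new amp(|0⟩) = (0.89583 - 0.444396i)·a = (0.8958 - 0.4444i)
new amp(|1⟩) = (0.89583 + 0.444396i)·b = 0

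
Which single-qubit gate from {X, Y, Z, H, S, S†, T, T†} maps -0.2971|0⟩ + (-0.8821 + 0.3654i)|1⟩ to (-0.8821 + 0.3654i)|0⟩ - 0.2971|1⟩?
X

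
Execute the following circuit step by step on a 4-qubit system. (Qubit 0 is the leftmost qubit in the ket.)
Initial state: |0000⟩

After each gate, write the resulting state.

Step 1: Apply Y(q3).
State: i|0001⟩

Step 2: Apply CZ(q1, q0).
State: i|0001⟩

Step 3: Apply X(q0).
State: i|1001⟩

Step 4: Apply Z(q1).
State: i|1001⟩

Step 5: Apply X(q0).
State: i|0001⟩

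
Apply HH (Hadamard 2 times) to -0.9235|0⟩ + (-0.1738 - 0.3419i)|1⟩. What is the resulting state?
-0.9235|0⟩ + (-0.1738 - 0.3419i)|1⟩

H² = I, so an even number of Hadamards cancels: H^2 = I and the state is unchanged.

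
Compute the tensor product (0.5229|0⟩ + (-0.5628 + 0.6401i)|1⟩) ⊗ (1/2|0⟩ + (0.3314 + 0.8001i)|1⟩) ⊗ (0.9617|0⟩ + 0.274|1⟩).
0.2514|000⟩ + 0.07164|001⟩ + (0.1667 + 0.4023i)|010⟩ + (0.04748 + 0.1146i)|011⟩ + (-0.2706 + 0.3078i)|100⟩ + (-0.0771 + 0.08769i)|101⟩ + (-0.6719 - 0.229i)|110⟩ + (-0.1914 - 0.06526i)|111⟩

amp(|b₁b₂…⟩) = product of the factor amplitudes for bits b₁, b₂, …; only kets whose every factor amplitude is nonzero survive.
|000⟩: (0.5229)(1/2)(0.9617) = 0.2514
|001⟩: (0.5229)(1/2)(0.274) = 0.07164
|010⟩: (0.5229)(0.3314 + 0.8001i)(0.9617) = (0.1667 + 0.4023i)
|011⟩: (0.5229)(0.3314 + 0.8001i)(0.274) = (0.04748 + 0.1146i)
|100⟩: (-0.5628 + 0.6401i)(1/2)(0.9617) = (-0.2706 + 0.3078i)
|101⟩: (-0.5628 + 0.6401i)(1/2)(0.274) = (-0.0771 + 0.08769i)
|110⟩: (-0.5628 + 0.6401i)(0.3314 + 0.8001i)(0.9617) = (-0.6719 - 0.229i)
|111⟩: (-0.5628 + 0.6401i)(0.3314 + 0.8001i)(0.274) = (-0.1914 - 0.06526i)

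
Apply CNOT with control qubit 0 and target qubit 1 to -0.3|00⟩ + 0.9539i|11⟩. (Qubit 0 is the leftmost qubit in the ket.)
-0.3|00⟩ + 0.9539i|10⟩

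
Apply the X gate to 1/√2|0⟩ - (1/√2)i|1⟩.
-(1/√2)i|0⟩ + 1/√2|1⟩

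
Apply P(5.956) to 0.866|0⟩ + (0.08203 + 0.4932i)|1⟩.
0.866|0⟩ + (0.2362 + 0.4407i)|1⟩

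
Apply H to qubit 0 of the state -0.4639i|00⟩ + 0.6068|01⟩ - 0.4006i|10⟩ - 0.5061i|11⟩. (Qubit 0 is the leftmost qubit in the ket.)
-0.6113i|00⟩ + (0.4291 - 0.3579i)|01⟩ - 0.04476i|10⟩ + (0.4291 + 0.3579i)|11⟩

H on qubit 0 mixes each pair of kets that differ only in qubit 0: amplitudes (a, b) of (|…0…⟩, |…1…⟩) become ((a + b)/√2, (a − b)/√2). Kets absent from the input have amplitude 0.
(|00⟩, |10⟩): (a, b) = (-0.4639i, -0.4006i) → (-0.6113i, -0.04476i)
(|01⟩, |11⟩): (a, b) = (0.6068, -0.5061i) → ((0.4291 - 0.3579i), (0.4291 + 0.3579i))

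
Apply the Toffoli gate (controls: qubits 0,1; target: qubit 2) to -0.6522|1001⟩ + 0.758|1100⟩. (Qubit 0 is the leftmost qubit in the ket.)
-0.6522|1001⟩ + 0.758|1110⟩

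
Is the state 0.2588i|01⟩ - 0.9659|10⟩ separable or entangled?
Entangled

Writing the state as a|00⟩ + b|01⟩ + c|10⟩ + d|11⟩, it is a product state iff ad − bc = 0.
Here (a, b, c, d) = (0, 0.2588i, -0.9659, 0): ad − bc = (0)(0) − (0.2588i)(-0.9659) = 0.25i ≠ 0, so the state is entangled.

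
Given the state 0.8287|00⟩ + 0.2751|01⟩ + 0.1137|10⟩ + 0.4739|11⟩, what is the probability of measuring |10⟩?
0.01293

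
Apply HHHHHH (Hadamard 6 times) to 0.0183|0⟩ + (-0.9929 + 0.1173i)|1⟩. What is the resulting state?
0.0183|0⟩ + (-0.9929 + 0.1173i)|1⟩

H² = I, so an even number of Hadamards cancels: H^6 = I and the state is unchanged.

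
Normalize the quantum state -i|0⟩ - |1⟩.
-(1/√2)i|0⟩ - 1/√2|1⟩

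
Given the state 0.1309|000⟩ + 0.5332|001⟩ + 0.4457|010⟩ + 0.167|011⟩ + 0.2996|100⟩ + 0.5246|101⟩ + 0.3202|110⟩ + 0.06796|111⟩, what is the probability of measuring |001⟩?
0.2843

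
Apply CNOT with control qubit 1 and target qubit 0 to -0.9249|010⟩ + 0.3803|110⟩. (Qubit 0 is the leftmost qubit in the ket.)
0.3803|010⟩ - 0.9249|110⟩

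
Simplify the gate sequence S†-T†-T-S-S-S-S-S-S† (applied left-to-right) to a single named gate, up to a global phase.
S†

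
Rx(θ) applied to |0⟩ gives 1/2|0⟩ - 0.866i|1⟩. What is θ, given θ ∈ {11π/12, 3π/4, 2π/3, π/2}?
2π/3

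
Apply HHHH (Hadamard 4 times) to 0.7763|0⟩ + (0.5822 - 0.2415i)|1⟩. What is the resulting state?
0.7763|0⟩ + (0.5822 - 0.2415i)|1⟩

H² = I, so an even number of Hadamards cancels: H^4 = I and the state is unchanged.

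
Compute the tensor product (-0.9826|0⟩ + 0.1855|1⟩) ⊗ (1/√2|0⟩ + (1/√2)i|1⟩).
-0.6948|00⟩ - 0.6948i|01⟩ + 0.1312|10⟩ + 0.1312i|11⟩

amp(|b₁b₂…⟩) = product of the factor amplitudes for bits b₁, b₂, …; only kets whose every factor amplitude is nonzero survive.
|00⟩: (-0.9826)(1/√2) = -0.6948
|01⟩: (-0.9826)((1/√2)i) = -0.6948i
|10⟩: (0.1855)(1/√2) = 0.1312
|11⟩: (0.1855)((1/√2)i) = 0.1312i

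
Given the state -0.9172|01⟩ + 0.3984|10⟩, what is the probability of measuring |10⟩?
0.1587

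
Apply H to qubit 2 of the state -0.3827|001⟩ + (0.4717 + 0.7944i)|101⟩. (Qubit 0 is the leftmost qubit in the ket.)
-0.2706|000⟩ + 0.2706|001⟩ + (0.3335 + 0.5617i)|100⟩ + (-0.3335 - 0.5617i)|101⟩

H on qubit 2 mixes each pair of kets that differ only in qubit 2: amplitudes (a, b) of (|…0…⟩, |…1…⟩) become ((a + b)/√2, (a − b)/√2). Kets absent from the input have amplitude 0.
(|000⟩, |001⟩): (a, b) = (0, -0.3827) → (-0.2706, 0.2706)
(|100⟩, |101⟩): (a, b) = (0, (0.4717 + 0.7944i)) → ((0.3335 + 0.5617i), (-0.3335 - 0.5617i))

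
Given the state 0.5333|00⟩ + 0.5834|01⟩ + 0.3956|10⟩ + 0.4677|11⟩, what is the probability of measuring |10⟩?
0.1565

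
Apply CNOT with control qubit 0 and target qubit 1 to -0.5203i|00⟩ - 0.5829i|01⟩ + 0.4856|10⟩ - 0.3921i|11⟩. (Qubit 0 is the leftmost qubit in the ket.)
-0.5203i|00⟩ - 0.5829i|01⟩ - 0.3921i|10⟩ + 0.4856|11⟩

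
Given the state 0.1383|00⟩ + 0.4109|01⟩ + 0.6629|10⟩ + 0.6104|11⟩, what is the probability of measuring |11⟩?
0.3726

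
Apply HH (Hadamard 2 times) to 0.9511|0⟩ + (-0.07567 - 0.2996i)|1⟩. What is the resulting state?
0.9511|0⟩ + (-0.07567 - 0.2996i)|1⟩

H² = I, so an even number of Hadamards cancels: H^2 = I and the state is unchanged.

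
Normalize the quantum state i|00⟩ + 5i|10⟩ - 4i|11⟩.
0.1543i|00⟩ + 0.7715i|10⟩ - 0.6172i|11⟩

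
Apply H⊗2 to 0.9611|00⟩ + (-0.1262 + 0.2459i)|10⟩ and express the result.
(0.4175 + 0.123i)|00⟩ + (0.4175 + 0.123i)|01⟩ + (0.5437 - 0.123i)|10⟩ + (0.5437 - 0.123i)|11⟩

H⊗2 gives amp(|y⟩) = (1/2) Σ_x (−1)^(x·y) amp(|x⟩), where x·y is the number of positions in which both x and y have a 1.
|00⟩: (0.9611 + (-0.1262 + 0.2459i))/2 = (0.4175 + 0.123i)
|01⟩: (0.9611 + (-0.1262 + 0.2459i))/2 = (0.4175 + 0.123i)
|10⟩: (0.9611 - (-0.1262 + 0.2459i))/2 = (0.5437 - 0.123i)
|11⟩: (0.9611 - (-0.1262 + 0.2459i))/2 = (0.5437 - 0.123i)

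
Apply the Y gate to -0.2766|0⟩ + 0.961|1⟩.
-0.961i|0⟩ - 0.2766i|1⟩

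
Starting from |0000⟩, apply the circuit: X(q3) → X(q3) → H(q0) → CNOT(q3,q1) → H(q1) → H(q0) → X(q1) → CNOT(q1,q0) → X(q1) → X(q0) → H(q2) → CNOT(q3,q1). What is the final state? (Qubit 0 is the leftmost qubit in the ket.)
1/2|0000⟩ + 1/2|0010⟩ + 1/2|1100⟩ + 1/2|1110⟩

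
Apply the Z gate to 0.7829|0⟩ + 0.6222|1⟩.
0.7829|0⟩ - 0.6222|1⟩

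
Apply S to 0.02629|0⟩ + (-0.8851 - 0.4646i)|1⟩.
0.02629|0⟩ + (0.4646 - 0.8851i)|1⟩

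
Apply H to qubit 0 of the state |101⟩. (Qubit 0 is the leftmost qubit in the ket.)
1/√2|001⟩ - 1/√2|101⟩

H on qubit 0 mixes each pair of kets that differ only in qubit 0: amplitudes (a, b) of (|…0…⟩, |…1…⟩) become ((a + b)/√2, (a − b)/√2). Kets absent from the input have amplitude 0.
(|001⟩, |101⟩): (a, b) = (0, 1) → (1/√2, -1/√2)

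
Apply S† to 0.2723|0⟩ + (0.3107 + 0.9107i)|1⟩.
0.2723|0⟩ + (0.9107 - 0.3107i)|1⟩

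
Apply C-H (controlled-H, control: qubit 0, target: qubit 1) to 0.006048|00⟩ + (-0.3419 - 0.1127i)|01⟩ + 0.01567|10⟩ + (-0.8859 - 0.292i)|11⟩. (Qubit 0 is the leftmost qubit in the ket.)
0.006048|00⟩ + (-0.3419 - 0.1127i)|01⟩ + (-0.6153 - 0.2065i)|10⟩ + (0.6375 + 0.2065i)|11⟩

C-H leaves the control-|0⟩ kets |00⟩, |01⟩ unchanged and applies H to qubit 1 on the control-|1⟩ pair (|10⟩, |11⟩).
H = [[1/√2, 1/√2], [1/√2, -1/√2]].
With a = amp(|10⟩) = 0.01567 and b = amp(|11⟩) = (-0.8859 - 0.292i):
new amp(|10⟩) = (1/√2)·a + (1/√2)·b = (-0.6153 - 0.2065i)
new amp(|11⟩) = (1/√2)·a + (-1/√2)·b = (0.6375 + 0.2065i)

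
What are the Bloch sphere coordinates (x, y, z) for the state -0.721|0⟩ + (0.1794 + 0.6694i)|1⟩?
(-0.2587, -0.9653, 0.03956)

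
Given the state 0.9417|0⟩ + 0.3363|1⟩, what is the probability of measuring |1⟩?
0.1131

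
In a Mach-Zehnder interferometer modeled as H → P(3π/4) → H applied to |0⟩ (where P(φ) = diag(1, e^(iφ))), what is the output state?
(0.1464 + (1/√8)i)|0⟩ + (0.8536 - (1/√8)i)|1⟩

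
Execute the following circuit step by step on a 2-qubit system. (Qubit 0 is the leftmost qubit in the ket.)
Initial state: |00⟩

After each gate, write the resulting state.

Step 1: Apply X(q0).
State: |10⟩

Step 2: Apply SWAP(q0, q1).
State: |01⟩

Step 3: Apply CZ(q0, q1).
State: |01⟩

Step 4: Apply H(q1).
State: 1/√2|00⟩ - 1/√2|01⟩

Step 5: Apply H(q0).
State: 1/2|00⟩ - 1/2|01⟩ + 1/2|10⟩ - 1/2|11⟩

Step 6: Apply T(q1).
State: 1/2|00⟩ + (-1/√8 - (1/√8)i)|01⟩ + 1/2|10⟩ + (-1/√8 - (1/√8)i)|11⟩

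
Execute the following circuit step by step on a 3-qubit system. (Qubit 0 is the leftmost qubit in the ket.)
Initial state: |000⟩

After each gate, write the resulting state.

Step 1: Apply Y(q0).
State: i|100⟩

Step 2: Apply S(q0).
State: -|100⟩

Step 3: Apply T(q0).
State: (-1/√2 - (1/√2)i)|100⟩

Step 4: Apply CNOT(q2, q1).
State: (-1/√2 - (1/√2)i)|100⟩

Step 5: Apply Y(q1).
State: (1/√2 - (1/√2)i)|110⟩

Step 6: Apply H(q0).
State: (1/2 - (1/2)i)|010⟩ + (-1/2 + (1/2)i)|110⟩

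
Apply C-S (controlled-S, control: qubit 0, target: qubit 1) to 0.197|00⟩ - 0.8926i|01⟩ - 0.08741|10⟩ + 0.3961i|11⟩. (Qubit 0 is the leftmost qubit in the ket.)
0.197|00⟩ - 0.8926i|01⟩ - 0.08741|10⟩ - 0.3961|11⟩

C-S leaves the control-|0⟩ kets |00⟩, |01⟩ unchanged and applies S to qubit 1 on the control-|1⟩ pair (|10⟩, |11⟩).
S = [[1, 0], [0, i]].
With a = amp(|10⟩) = -0.08741 and b = amp(|11⟩) = 0.3961i:
new amp(|10⟩) = (1)·a = -0.08741
new amp(|11⟩) = (i)·b = -0.3961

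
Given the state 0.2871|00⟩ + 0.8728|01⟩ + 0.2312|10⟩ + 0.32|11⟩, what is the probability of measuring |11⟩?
0.1024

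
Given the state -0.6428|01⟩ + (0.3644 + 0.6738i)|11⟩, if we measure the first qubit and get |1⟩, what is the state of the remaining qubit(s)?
(0.4757 + 0.8796i)|1⟩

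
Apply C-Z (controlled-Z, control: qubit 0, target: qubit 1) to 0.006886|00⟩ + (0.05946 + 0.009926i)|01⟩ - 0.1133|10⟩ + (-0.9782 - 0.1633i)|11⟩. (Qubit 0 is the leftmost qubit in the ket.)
0.006886|00⟩ + (0.05946 + 0.009926i)|01⟩ - 0.1133|10⟩ + (0.9782 + 0.1633i)|11⟩

C-Z leaves the control-|0⟩ kets |00⟩, |01⟩ unchanged and applies Z to qubit 1 on the control-|1⟩ pair (|10⟩, |11⟩).
Z = [[1, 0], [0, -1]].
With a = amp(|10⟩) = -0.1133 and b = amp(|11⟩) = (-0.9782 - 0.1633i):
new amp(|10⟩) = (1)·a = -0.1133
new amp(|11⟩) = (-1)·b = (0.9782 + 0.1633i)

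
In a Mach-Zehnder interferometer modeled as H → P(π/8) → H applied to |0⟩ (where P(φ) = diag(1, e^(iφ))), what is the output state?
(0.9619 + 0.1913i)|0⟩ + (0.03806 - 0.1913i)|1⟩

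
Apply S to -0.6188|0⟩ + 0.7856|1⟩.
-0.6188|0⟩ + 0.7856i|1⟩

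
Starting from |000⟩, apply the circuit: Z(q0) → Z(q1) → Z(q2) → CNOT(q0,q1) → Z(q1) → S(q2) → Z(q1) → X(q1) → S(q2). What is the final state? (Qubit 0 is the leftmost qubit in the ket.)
|010⟩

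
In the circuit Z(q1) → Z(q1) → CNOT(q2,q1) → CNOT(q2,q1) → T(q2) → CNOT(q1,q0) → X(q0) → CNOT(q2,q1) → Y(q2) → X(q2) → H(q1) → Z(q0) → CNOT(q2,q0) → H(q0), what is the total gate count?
14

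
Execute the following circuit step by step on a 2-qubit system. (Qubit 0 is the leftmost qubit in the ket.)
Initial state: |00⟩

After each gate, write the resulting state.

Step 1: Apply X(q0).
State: |10⟩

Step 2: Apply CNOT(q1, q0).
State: |10⟩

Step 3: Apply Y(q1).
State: i|11⟩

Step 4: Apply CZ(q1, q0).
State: -i|11⟩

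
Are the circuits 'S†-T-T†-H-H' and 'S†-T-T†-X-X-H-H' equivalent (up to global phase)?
Yes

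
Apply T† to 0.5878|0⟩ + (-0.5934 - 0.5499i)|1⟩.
0.5878|0⟩ + (-0.8084 + 0.03076i)|1⟩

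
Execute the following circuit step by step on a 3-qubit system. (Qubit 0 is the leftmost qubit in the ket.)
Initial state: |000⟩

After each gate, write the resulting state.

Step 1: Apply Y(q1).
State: i|010⟩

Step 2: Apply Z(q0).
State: i|010⟩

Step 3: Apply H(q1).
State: (1/√2)i|000⟩ - (1/√2)i|010⟩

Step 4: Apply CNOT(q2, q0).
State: (1/√2)i|000⟩ - (1/√2)i|010⟩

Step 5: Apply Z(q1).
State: (1/√2)i|000⟩ + (1/√2)i|010⟩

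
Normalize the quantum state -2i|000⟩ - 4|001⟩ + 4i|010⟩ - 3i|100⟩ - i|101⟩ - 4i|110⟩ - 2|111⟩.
-0.2462i|000⟩ - 0.4924|001⟩ + 0.4924i|010⟩ - 0.3693i|100⟩ - 0.1231i|101⟩ - 0.4924i|110⟩ - 0.2462|111⟩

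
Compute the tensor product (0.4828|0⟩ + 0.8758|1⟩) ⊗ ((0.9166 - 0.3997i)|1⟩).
(0.4425 - 0.193i)|01⟩ + (0.8028 - 0.3501i)|11⟩

amp(|b₁b₂…⟩) = product of the factor amplitudes for bits b₁, b₂, …; only kets whose every factor amplitude is nonzero survive.
|01⟩: (0.4828)(0.9166 - 0.3997i) = (0.4425 - 0.193i)
|11⟩: (0.8758)(0.9166 - 0.3997i) = (0.8028 - 0.3501i)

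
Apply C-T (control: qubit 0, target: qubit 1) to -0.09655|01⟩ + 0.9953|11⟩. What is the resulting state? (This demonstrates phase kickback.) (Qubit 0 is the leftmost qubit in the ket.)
-0.09655|01⟩ + (0.7038 + 0.7038i)|11⟩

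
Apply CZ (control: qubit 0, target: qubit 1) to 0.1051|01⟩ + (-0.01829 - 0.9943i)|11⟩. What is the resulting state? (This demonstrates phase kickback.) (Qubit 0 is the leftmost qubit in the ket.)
0.1051|01⟩ + (0.01829 + 0.9943i)|11⟩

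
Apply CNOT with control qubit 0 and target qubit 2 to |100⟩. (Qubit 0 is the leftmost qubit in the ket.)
|101⟩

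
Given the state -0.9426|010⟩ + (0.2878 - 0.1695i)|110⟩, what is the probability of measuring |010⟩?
0.8885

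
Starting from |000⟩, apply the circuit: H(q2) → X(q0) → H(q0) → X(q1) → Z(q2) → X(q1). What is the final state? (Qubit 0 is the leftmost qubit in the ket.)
1/2|000⟩ - 1/2|001⟩ - 1/2|100⟩ + 1/2|101⟩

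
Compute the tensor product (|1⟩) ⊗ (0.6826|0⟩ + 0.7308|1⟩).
0.6826|10⟩ + 0.7308|11⟩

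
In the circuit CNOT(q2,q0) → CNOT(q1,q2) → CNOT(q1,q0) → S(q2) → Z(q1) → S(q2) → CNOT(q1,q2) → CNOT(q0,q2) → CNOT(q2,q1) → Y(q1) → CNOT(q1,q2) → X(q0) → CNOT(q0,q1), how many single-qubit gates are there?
5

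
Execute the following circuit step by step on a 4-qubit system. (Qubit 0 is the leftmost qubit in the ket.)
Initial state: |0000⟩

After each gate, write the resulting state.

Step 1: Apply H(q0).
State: 1/√2|0000⟩ + 1/√2|1000⟩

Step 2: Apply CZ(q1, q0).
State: 1/√2|0000⟩ + 1/√2|1000⟩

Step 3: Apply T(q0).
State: 1/√2|0000⟩ + (1/2 + (1/2)i)|1000⟩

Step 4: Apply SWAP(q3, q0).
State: 1/√2|0000⟩ + (1/2 + (1/2)i)|0001⟩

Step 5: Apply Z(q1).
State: 1/√2|0000⟩ + (1/2 + (1/2)i)|0001⟩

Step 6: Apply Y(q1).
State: (1/√2)i|0100⟩ + (-1/2 + (1/2)i)|0101⟩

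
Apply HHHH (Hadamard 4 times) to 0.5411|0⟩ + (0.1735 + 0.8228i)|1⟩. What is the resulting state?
0.5411|0⟩ + (0.1735 + 0.8228i)|1⟩

H² = I, so an even number of Hadamards cancels: H^4 = I and the state is unchanged.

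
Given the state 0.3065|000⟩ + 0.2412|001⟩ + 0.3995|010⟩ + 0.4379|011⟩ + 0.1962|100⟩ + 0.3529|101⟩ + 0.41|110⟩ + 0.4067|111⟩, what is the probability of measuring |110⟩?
0.1681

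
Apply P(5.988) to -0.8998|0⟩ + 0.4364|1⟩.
-0.8998|0⟩ + (0.4175 - 0.127i)|1⟩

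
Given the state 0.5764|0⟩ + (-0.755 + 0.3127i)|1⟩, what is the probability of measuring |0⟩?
0.3322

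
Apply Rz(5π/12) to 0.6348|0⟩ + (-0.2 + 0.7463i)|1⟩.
(0.5036 - 0.3864i)|0⟩ + (-0.613 + 0.4703i)|1⟩

Rz(5π/12) = [[e^(−iθ/2), 0], [0, e^(iθ/2)]] with e^(±iθ/2) = cos(θ/2) ± i·sin(θ/2); θ = 5π/12, cos(θ/2) ≈ 0.793353, sin(θ/2) ≈ 0.608761.
With a = amp(|0⟩) = 0.6348 and b = amp(|1⟩) = (-0.2 + 0.7463i):
new amp(|0⟩) = (0.793353 - 0.608761i)·a = (0.5036 - 0.3864i)
new amp(|1⟩) = (0.793353 + 0.608761i)·b = (-0.613 + 0.4703i)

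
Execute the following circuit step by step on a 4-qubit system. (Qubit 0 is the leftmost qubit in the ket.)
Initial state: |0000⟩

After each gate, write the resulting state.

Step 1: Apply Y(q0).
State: i|1000⟩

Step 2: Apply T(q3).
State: i|1000⟩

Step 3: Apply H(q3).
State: (1/√2)i|1000⟩ + (1/√2)i|1001⟩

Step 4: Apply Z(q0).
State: -(1/√2)i|1000⟩ - (1/√2)i|1001⟩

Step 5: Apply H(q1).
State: -(1/2)i|1000⟩ - (1/2)i|1001⟩ - (1/2)i|1100⟩ - (1/2)i|1101⟩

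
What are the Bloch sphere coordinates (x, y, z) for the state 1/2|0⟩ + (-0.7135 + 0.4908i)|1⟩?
(-0.7135, 0.4908, -0.5)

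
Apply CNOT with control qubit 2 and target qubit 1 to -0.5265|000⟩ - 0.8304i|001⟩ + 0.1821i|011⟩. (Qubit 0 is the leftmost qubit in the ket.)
-0.5265|000⟩ + 0.1821i|001⟩ - 0.8304i|011⟩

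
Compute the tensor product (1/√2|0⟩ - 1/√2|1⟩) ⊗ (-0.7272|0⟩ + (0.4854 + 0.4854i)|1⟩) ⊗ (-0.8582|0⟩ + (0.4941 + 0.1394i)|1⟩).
0.4413|000⟩ + (-0.2541 - 0.07168i)|001⟩ + (-0.2946 - 0.2946i)|010⟩ + (0.1217 + 0.2174i)|011⟩ - 0.4413|100⟩ + (0.2541 + 0.07168i)|101⟩ + (0.2946 + 0.2946i)|110⟩ + (-0.1217 - 0.2174i)|111⟩

amp(|b₁b₂…⟩) = product of the factor amplitudes for bits b₁, b₂, …; only kets whose every factor amplitude is nonzero survive.
|000⟩: (1/√2)(-0.7272)(-0.8582) = 0.4413
|001⟩: (1/√2)(-0.7272)(0.4941 + 0.1394i) = (-0.2541 - 0.07168i)
|010⟩: (1/√2)(0.4854 + 0.4854i)(-0.8582) = (-0.2946 - 0.2946i)
|011⟩: (1/√2)(0.4854 + 0.4854i)(0.4941 + 0.1394i) = (0.1217 + 0.2174i)
|100⟩: (-1/√2)(-0.7272)(-0.8582) = -0.4413
|101⟩: (-1/√2)(-0.7272)(0.4941 + 0.1394i) = (0.2541 + 0.07168i)
|110⟩: (-1/√2)(0.4854 + 0.4854i)(-0.8582) = (0.2946 + 0.2946i)
|111⟩: (-1/√2)(0.4854 + 0.4854i)(0.4941 + 0.1394i) = (-0.1217 - 0.2174i)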